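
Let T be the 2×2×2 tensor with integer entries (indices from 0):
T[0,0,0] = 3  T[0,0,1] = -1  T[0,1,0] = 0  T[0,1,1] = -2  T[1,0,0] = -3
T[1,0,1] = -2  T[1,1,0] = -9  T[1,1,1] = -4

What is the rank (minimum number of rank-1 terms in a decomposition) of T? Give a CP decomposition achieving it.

rank(T) = 2

Lower bound: the mode-2 unfolding of T (rows indexed by j, columns by (i,k) = (0,0), (0,1), (1,0), (1,1)) is [[3, -1, -3, -2], [0, -2, -9, -4]].
There the 2×2 minor on rows j ∈ {0, 1}, columns (i,k) ∈ {(0,0), (0,1)} is det [[3, -1], [0, -2]] = -6 ≠ 0, so this unfolding has rank ≥ 2; CP rank is at least every unfolding rank, so rank(T) ≥ 2. (This is only a lower bound: in general the CP rank may exceed every unfolding rank, so we still need to exhibit 2 rank-1 terms summing to T.)
Upper bound — finding two terms. Write S_k = T[:,:,k] for the frontal slices: S₀ = [[3, 0], [-3, -9]], S₁ = [[-1, -2], [-2, -4]].
If T = a₁ ⊗ b₁ ⊗ c₁ + a₂ ⊗ b₂ ⊗ c₂ then each S_k = c₁[k]·a₁b₁ᵀ + c₂[k]·a₂b₂ᵀ. S₀ and S₁ are linearly independent, so a₁b₁ᵀ and a₂b₂ᵀ must span the same plane of matrices: they are the rank-1 matrices of the form x·S₀ + y·S₁.
det(x·S₀ + y·S₁) is −27·x² − 9·xy = (-9)·(3·x + y)(x), vanishing at (x:y) = (1:-3) and (0:1).
M₁ = S₀ − 3·S₁ = [[6, 6], [3, 3]] = 3·[2, 1][1, 1]ᵀ and M₂ = S₁ = [[-1, -2], [-2, -4]] = −[1, 2][1, 2]ᵀ, so take a₁ = [2, 1], b₁ = [1, 1], a₂ = [1, 2], b₂ = [1, 2].
Each slice is an integer combination of E₁ = a₁b₁ᵀ and E₂ = a₂b₂ᵀ: S₀ = 3·E₁ − 3·E₂, S₁ = −E₂; reading off coefficients, c₁ = [3, 0] and c₂ = [-3, -1].
Hence T = [2, 1] ⊗ [1, 1] ⊗ [3, 0] + [1, 2] ⊗ [1, 2] ⊗ [-3, -1], so rank(T) ≤ 2.
These bounds meet, so rank(T) = 2.
Check entry T[1,1,0] = -9: (1)·(1)·(3) + (2)·(2)·(-3) = -9.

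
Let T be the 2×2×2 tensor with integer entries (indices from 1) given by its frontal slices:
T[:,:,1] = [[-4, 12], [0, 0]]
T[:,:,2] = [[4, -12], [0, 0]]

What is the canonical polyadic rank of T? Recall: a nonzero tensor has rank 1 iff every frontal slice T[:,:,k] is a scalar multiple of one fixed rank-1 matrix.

Lower bound: T ≠ 0 (e.g. T[1,1,1] = -4), so rank(T) ≥ 1.
Upper bound: if T = a ⊗ b ⊗ c then every fibre of T is a multiple of the corresponding factor, so read the factors off the fibres through the nonzero entry T[1,1,1] = -4.
The mode-1 fibre T[:,1,1] = [-4, 0] gives a = [1, 0] (primitive direction); the mode-2 fibre T[1,:,1] = [-4, 12] gives b = [1, -3]; then c[k] = T[1,1,k] / (a[1]·b[1]) = [-4, 4] / 1 = [-4, 4].
Expanding [1, 0] ⊗ [1, -3] ⊗ [-4, 4] reproduces all 8 entries of T, so T = [1, 0] ⊗ [1, -3] ⊗ [-4, 4] and rank(T) ≤ 1.
These bounds meet, so rank(T) = 1.

1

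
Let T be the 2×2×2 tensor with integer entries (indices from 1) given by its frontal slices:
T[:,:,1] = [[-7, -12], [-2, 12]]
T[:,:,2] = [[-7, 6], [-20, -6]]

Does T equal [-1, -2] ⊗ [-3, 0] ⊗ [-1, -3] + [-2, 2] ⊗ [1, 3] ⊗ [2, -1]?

Yes

Reconstruct entrywise from the claimed factors. For example, T[2,2,2] = -6 and Σₗ aₗ[2]bₗ[2]cₗ[2] = (-2)·(0)·(-3) + (2)·(3)·(-1) = -6; checking all 8 entries, every one matches. The claim holds.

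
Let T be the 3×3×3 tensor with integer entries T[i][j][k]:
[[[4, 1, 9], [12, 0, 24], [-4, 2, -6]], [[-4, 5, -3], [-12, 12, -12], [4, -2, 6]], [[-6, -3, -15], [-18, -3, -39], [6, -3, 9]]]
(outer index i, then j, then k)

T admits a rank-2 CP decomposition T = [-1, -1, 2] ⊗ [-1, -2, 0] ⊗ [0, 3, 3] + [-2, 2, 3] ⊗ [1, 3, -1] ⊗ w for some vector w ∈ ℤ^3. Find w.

Subtract the known terms from T to get the rank-1 residual R = [-2, 2, 3] ⊗ [1, 3, -1] ⊗ w, so R[i,j,k] = a[i]·b[j]·w[k]. Pick indices with nonzero a[0]·b[0] = (-2)·(1) = -2. Only the fibre through (0,0,·) is needed: R[0,0,:] = T[0,0,:] − Σₗ aₗ[0]bₗ[0]cₗ = [4, 1, 9] − (-1)·(-1)·[0, 3, 3] = [4, -2, 6]. Then w[k] = R[0,0,k] / -2 for each k, giving w = [4, -2, 6] / -2 = [-2, 1, -3].

w = [-2, 1, -3]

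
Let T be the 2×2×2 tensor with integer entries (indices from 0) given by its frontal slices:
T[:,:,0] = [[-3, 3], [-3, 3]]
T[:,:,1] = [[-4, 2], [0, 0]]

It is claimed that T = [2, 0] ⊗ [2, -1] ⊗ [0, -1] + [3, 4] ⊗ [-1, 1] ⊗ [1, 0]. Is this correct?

Reconstruct entry (1,0,0) from the claimed factors: Σₗ aₗ[1]bₗ[0]cₗ[0] = (0)·(2)·(0) + (4)·(-1)·(1) = -4, but T[1,0,0] = -3. The claim is false.

No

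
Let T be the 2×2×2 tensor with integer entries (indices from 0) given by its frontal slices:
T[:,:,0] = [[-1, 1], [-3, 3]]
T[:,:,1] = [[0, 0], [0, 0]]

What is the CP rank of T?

Lower bound: T ≠ 0 (e.g. T[0,0,0] = -1), so rank(T) ≥ 1.
Upper bound: the mode-1 fibre T[:,0,0] = [-1, -3] gives a = [1, 3] (primitive direction); the mode-2 fibre T[0,:,0] = [-1, 1] gives b = [1, -1]; then c[k] = T[0,0,k] / (a[0]·b[0]) = [-1, 0] / 1 = [-1, 0].
Expanding [1, 3] ⊗ [1, -1] ⊗ [-1, 0] reproduces all 8 entries of T, so T = [1, 3] ⊗ [1, -1] ⊗ [-1, 0] and rank(T) ≤ 1.
These bounds meet, so rank(T) = 1.

1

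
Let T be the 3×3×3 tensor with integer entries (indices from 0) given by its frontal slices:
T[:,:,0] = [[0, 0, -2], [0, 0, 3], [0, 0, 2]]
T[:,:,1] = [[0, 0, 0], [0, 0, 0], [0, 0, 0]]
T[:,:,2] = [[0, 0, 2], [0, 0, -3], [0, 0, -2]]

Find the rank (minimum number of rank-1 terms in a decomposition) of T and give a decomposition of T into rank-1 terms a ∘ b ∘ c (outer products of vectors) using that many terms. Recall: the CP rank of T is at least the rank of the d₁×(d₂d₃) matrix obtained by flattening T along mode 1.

rank(T) = 1

Lower bound: T ≠ 0 (e.g. T[0,2,0] = -2), so rank(T) ≥ 1.
Upper bound: if T = a ∘ b ∘ c then every fibre of T is a multiple of the corresponding factor, so read the factors off the fibres through the nonzero entry T[0,2,0] = -2.
The mode-1 fibre T[:,2,0] = [-2, 3, 2] gives a = [2, -3, -2] (primitive direction); the mode-2 fibre T[0,:,0] = [0, 0, -2] gives b = [0, 0, 1]; then c[k] = T[0,2,k] / (a[0]·b[2]) = [-2, 0, 2] / 2 = [-1, 0, 1].
Expanding [2, -3, -2] ∘ [0, 0, 1] ∘ [-1, 0, 1] reproduces all 27 entries of T, so T = [2, -3, -2] ∘ [0, 0, 1] ∘ [-1, 0, 1] and rank(T) ≤ 1.
These bounds meet, so rank(T) = 1.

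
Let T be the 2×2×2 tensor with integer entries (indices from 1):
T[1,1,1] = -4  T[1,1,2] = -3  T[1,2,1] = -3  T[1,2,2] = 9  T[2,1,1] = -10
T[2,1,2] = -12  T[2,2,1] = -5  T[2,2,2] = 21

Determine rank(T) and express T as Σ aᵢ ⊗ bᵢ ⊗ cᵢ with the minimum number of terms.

rank(T) = 2

Lower bound: in the mode-2 unfolding of T (rows indexed by j, columns by (i,k)) the 2×2 minor on rows j ∈ {1, 2}, columns (i,k) ∈ {(1,1), (1,2)} is det [[-4, -3], [-3, 9]] = -45 ≠ 0, so that unfolding has rank ≥ 2 and hence rank(T) ≥ 2 (CP rank is at least every unfolding rank, though it can be larger).
Upper bound: with S_k = T[:,:,k], the two rank-1 terms a₁b₁ᵀ, a₂b₂ᵀ are the rank-1 members of the pencil x·S₁ + y·S₂.
det(x·S₁ + y·S₂) is −10·x² − 15·xy + 45·y² = (-5)·(2·x − 3·y)(x + 3·y), vanishing at (x:y) = (3:2) and (3:-1).
M₁ = 3·S₁ + 2·S₂ = [[-18, 9], [-54, 27]] = (-9)·(1, 3)(2, -1)ᵀ and M₂ = 3·S₁ − S₂ = [[-9, -18], [-18, -36]] = (-9)·(1, 2)(1, 2)ᵀ, so take a₁ = (1, 3), b₁ = (2, -1), a₂ = (1, 2), b₂ = (1, 2).
Each slice is an integer combination of E₁ = a₁b₁ᵀ and E₂ = a₂b₂ᵀ: S₁ = −E₁ − 2·E₂, S₂ = −3·E₁ + 3·E₂; reading off coefficients, c₁ = (-1, -3) and c₂ = (-2, 3).
Hence T = (1, 3) ⊗ (2, -1) ⊗ (-1, -3) + (1, 2) ⊗ (1, 2) ⊗ (-2, 3), so rank(T) ≤ 2.
These bounds meet, so rank(T) = 2.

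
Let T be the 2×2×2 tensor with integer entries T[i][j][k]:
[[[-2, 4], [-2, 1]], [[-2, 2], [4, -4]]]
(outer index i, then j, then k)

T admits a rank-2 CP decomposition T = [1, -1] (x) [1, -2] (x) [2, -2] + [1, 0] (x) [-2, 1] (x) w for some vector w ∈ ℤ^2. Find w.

w = [2, -3]

Subtract the known terms from T to get the rank-1 residual R = [1, 0] (x) [-2, 1] (x) w, so R[i,j,k] = a[i]·b[j]·w[k]. Pick indices with nonzero a[0]·b[0] = (1)·(-2) = -2. Only the fibre through (0,0,·) is needed: R[0,0,:] = T[0,0,:] − Σₗ aₗ[0]bₗ[0]cₗ = [-2, 4] − (1)·(1)·[2, -2] = [-4, 6]. Then w[k] = R[0,0,k] / -2 for each k, giving w = [-4, 6] / -2 = [2, -3].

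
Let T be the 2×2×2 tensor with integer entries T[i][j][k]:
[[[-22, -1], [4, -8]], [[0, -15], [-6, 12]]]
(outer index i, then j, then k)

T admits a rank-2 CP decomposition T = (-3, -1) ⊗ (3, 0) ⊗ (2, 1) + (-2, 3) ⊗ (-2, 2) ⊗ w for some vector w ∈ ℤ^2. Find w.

Subtract the known terms from T to get the rank-1 residual R = (-2, 3) ⊗ (-2, 2) ⊗ w, so R[i,j,k] = a[i]·b[j]·w[k]. Pick indices with nonzero a[0]·b[0] = (-2)·(-2) = 4. Only the fibre through (0,0,·) is needed: R[0,0,:] = T[0,0,:] − Σₗ aₗ[0]bₗ[0]cₗ = [-22, -1] − (-3)·(3)·(2, 1) = [-4, 8]. Then w[k] = R[0,0,k] / 4 for each k, giving w = [-4, 8] / 4 = (-1, 2).

w = (-1, 2)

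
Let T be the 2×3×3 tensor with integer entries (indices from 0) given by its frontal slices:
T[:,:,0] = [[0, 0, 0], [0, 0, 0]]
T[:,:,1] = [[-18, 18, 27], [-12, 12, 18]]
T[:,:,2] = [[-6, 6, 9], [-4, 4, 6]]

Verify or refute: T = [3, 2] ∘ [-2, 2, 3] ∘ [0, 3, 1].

Reconstruct entrywise from the claimed factors. For example, T[1,0,1] = -12 and Σₗ aₗ[1]bₗ[0]cₗ[1] = (2)·(-2)·(3) = -12; checking all 18 entries, every one matches. The claim holds.

Yes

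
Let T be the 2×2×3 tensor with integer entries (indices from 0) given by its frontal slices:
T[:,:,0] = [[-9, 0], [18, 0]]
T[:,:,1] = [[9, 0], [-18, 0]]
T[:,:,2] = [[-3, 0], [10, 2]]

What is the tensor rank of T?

Lower bound: the mode-2 unfolding of T (rows indexed by j, columns by (i,k) = (0,0), (0,1), (0,2), (1,0), (1,1), (1,2)) is [[-9, 9, -3, 18, -18, 10], [0, 0, 0, 0, 0, 2]].
There the 2×2 minor on rows j ∈ {0, 1}, columns (i,k) ∈ {(0,0), (1,2)} is det [[-9, 10], [0, 2]] = -18 ≠ 0, so this unfolding has rank ≥ 2; CP rank is at least every unfolding rank, so rank(T) ≥ 2. (This is only a lower bound: in general the CP rank may exceed every unfolding rank, so we still need to exhibit 2 rank-1 terms summing to T.)
Upper bound — finding two terms. Write S_k = T[:,:,k] for the frontal slices: S₀ = [[-9, 0], [18, 0]], S₁ = [[9, 0], [-18, 0]], S₂ = [[-3, 0], [10, 2]].
If T = a₁ (x) b₁ (x) c₁ + a₂ (x) b₂ (x) c₂ then each S_k = c₁[k]·a₁b₁ᵀ + c₂[k]·a₂b₂ᵀ. S₀ and S₂ are linearly independent, so a₁b₁ᵀ and a₂b₂ᵀ must span the same plane of matrices: they are the rank-1 matrices of the form x·S₀ + y·S₂.
det(x·S₀ + y·S₂) is −18·xy − 6·y² = (-6)·(y)(3·x + y), vanishing at (x:y) = (1:0) and (1:-3).
M₁ = S₀ = [[-9, 0], [18, 0]] = (-9)·[1, -2][1, 0]ᵀ and M₂ = S₀ − 3·S₂ = [[0, 0], [-12, -6]] = (-6)·[0, 1][2, 1]ᵀ, so take a₁ = [1, -2], b₁ = [1, 0], a₂ = [0, 1], b₂ = [2, 1].
Each slice is an integer combination of E₁ = a₁b₁ᵀ and E₂ = a₂b₂ᵀ: S₀ = −9·E₁, S₁ = 9·E₁, S₂ = −3·E₁ + 2·E₂; reading off coefficients, c₁ = [-9, 9, -3] and c₂ = [0, 0, 2].
Hence T = [1, -2] (x) [1, 0] (x) [-9, 9, -3] + [0, 1] (x) [2, 1] (x) [0, 0, 2], so rank(T) ≤ 2.
These bounds meet, so rank(T) = 2.
Check entry T[1,1,1] = 0: (-2)·(0)·(9) + (1)·(1)·(0) = 0.

2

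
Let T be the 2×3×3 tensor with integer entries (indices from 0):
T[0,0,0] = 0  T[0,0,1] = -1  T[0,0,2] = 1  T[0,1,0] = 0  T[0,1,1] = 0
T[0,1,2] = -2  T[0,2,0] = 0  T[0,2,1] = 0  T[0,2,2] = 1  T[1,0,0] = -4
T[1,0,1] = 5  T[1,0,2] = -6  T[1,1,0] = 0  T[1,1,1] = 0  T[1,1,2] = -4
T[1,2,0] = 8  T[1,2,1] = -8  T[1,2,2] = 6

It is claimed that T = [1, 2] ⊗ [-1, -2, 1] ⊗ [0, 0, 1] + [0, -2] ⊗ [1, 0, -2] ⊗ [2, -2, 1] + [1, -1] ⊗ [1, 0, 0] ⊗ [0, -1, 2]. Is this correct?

Yes

Reconstruct entrywise from the claimed factors. For example, T[1,2,1] = -8 and Σₗ aₗ[1]bₗ[2]cₗ[1] = (2)·(1)·(0) + (-2)·(-2)·(-2) + (-1)·(0)·(-1) = -8; checking all 18 entries, every one matches. The claim holds.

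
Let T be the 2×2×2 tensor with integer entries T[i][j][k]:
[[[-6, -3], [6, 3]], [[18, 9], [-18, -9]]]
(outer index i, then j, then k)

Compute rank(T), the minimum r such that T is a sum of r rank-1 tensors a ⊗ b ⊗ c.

1

Lower bound: T ≠ 0 (e.g. T[0,0,0] = -6), so rank(T) ≥ 1.
Upper bound: the mode-1 fibre T[:,0,0] = [-6, 18] gives a = [1, -3] (primitive direction); the mode-2 fibre T[0,:,0] = [-6, 6] gives b = [1, -1]; then c[k] = T[0,0,k] / (a[0]·b[0]) = [-6, -3] / 1 = [-6, -3].
Expanding [1, -3] ⊗ [1, -1] ⊗ [-6, -3] reproduces all 8 entries of T, so T = [1, -3] ⊗ [1, -1] ⊗ [-6, -3] and rank(T) ≤ 1.
These bounds meet, so rank(T) = 1.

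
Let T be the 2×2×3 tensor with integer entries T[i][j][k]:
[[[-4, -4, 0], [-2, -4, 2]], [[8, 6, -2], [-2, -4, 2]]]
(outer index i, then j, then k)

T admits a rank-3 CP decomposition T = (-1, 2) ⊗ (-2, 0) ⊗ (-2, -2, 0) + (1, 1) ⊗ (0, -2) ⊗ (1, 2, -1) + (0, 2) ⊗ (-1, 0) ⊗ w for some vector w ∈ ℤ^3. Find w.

w = (0, 1, 1)

Subtract the known terms from T to get the rank-1 residual R = (0, 2) ⊗ (-1, 0) ⊗ w, so R[i,j,k] = a[i]·b[j]·w[k]. Pick indices with nonzero a[1]·b[0] = (2)·(-1) = -2. Only the fibre through (1,0,·) is needed: R[1,0,:] = T[1,0,:] − Σₗ aₗ[1]bₗ[0]cₗ = [8, 6, -2] − (2)·(-2)·(-2, -2, 0) − (1)·(0)·(1, 2, -1) = [0, -2, -2]. Then w[k] = R[1,0,k] / -2 for each k, giving w = [0, -2, -2] / -2 = (0, 1, 1).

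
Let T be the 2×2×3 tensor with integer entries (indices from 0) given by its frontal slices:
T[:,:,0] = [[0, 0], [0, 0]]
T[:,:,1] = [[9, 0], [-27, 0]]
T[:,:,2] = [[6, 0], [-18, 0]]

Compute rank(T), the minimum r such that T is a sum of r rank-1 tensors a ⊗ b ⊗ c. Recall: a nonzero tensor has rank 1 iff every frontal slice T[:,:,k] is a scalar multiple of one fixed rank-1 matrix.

Lower bound: T ≠ 0 (e.g. T[0,0,1] = 9), so rank(T) ≥ 1.
Upper bound: if T = a ⊗ b ⊗ c then every fibre of T is a multiple of the corresponding factor, so read the factors off the fibres through the nonzero entry T[0,0,1] = 9.
The mode-1 fibre T[:,0,1] = [9, -27] gives a = (1, -3) (primitive direction); the mode-2 fibre T[0,:,1] = [9, 0] gives b = (1, 0); then c[k] = T[0,0,k] / (a[0]·b[0]) = [0, 9, 6] / 1 = (0, 9, 6).
Expanding (1, -3) ⊗ (1, 0) ⊗ (0, 9, 6) reproduces all 12 entries of T, so T = (1, -3) ⊗ (1, 0) ⊗ (0, 9, 6) and rank(T) ≤ 1.
These bounds meet, so rank(T) = 1.
Check entry T[0,0,1] = 9: (1)·(1)·(9) = 9.

1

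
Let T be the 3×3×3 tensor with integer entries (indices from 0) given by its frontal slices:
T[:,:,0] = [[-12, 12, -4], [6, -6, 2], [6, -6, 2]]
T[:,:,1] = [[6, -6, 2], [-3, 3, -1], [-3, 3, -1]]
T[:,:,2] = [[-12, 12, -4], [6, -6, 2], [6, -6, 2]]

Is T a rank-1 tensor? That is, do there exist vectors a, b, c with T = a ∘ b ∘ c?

The mode-1 fibre T[:,0,0] = [-12, 6, 6] gives a = [2, -1, -1] (primitive direction); the mode-2 fibre T[0,:,0] = [-12, 12, -4] gives b = [3, -3, 1]; then c[k] = T[0,0,k] / (a[0]·b[0]) = [-12, 6, -12] / 6 = [-2, 1, -2].
Expanding [2, -1, -1] ∘ [3, -3, 1] ∘ [-2, 1, -2] reproduces all 27 entries of T, so T = [2, -1, -1] ∘ [3, -3, 1] ∘ [-2, 1, -2] and rank(T) ≤ 1.
Equivalently every frontal slice T[:,:,k] is c[k] times the rank-1 matrix [2, -1, -1] ∘ [3, -3, 1]. So T has rank 1 (it is nonzero).

Yes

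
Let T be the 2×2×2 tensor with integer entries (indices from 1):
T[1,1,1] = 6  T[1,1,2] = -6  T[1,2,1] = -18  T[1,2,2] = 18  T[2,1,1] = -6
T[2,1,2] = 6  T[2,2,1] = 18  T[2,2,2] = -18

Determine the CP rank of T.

Lower bound: T ≠ 0 (e.g. T[1,1,1] = 6), so rank(T) ≥ 1.
Upper bound: if T = a (x) b (x) c then every fibre of T is a multiple of the corresponding factor, so read the factors off the fibres through the nonzero entry T[1,1,1] = 6.
The mode-1 fibre T[:,1,1] = [6, -6] gives a = [1, -1] (primitive direction); the mode-2 fibre T[1,:,1] = [6, -18] gives b = [1, -3]; then c[k] = T[1,1,k] / (a[1]·b[1]) = [6, -6] / 1 = [6, -6].
Expanding [1, -1] (x) [1, -3] (x) [6, -6] reproduces all 8 entries of T, so T = [1, -1] (x) [1, -3] (x) [6, -6] and rank(T) ≤ 1.
These bounds meet, so rank(T) = 1.

1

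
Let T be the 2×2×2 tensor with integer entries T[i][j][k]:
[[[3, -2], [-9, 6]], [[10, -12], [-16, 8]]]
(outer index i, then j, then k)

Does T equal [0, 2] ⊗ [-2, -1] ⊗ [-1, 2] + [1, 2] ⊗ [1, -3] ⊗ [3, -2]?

Reconstruct entrywise from the claimed factors. For example, T[1,1,0] = -16 and Σₗ aₗ[1]bₗ[1]cₗ[0] = (2)·(-1)·(-1) + (2)·(-3)·(3) = -16; checking all 8 entries, every one matches. The claim holds.

Yes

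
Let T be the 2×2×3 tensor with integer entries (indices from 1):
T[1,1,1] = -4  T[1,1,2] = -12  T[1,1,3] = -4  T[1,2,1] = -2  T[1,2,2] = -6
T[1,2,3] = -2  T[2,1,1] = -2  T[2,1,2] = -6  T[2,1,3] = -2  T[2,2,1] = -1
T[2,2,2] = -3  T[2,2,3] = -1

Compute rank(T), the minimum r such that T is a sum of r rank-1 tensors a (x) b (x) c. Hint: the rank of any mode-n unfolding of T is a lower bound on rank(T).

Lower bound: T ≠ 0 (e.g. T[1,1,1] = -4), so rank(T) ≥ 1.
Upper bound: if T = a (x) b (x) c then every fibre of T is a multiple of the corresponding factor, so read the factors off the fibres through the nonzero entry T[1,1,1] = -4.
The mode-1 fibre T[:,1,1] = [-4, -2] gives a = [2, 1] (primitive direction); the mode-2 fibre T[1,:,1] = [-4, -2] gives b = [2, 1]; then c[k] = T[1,1,k] / (a[1]·b[1]) = [-4, -12, -4] / 4 = [-1, -3, -1].
Expanding [2, 1] (x) [2, 1] (x) [-1, -3, -1] reproduces all 12 entries of T, so T = [2, 1] (x) [2, 1] (x) [-1, -3, -1] and rank(T) ≤ 1.
These bounds meet, so rank(T) = 1.
Check entry T[2,1,2] = -6: (1)·(2)·(-3) = -6.

1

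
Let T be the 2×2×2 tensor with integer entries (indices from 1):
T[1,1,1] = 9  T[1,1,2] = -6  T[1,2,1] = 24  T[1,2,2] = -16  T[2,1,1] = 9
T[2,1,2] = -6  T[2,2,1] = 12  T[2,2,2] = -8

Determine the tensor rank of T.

Lower bound: in the mode-1 unfolding of T (rows indexed by i, columns by (j,k)) the 2×2 minor on rows i ∈ {1, 2}, columns (j,k) ∈ {(1,1), (2,1)} is det [[9, 24], [9, 12]] = -108 ≠ 0, so that unfolding has rank ≥ 2 and hence rank(T) ≥ 2 (CP rank is at least every unfolding rank, though it can be larger).
Upper bound: T[:,:,k] = c[k]·M for every slice, with c = [3, -2] and M = [[3, 8], [3, 4]] (rows i, columns j).
Splitting M by its rows (i = 1, 2), M = [1, 0][3, 8]ᵀ + [0, 1][3, 4]ᵀ.
Hence T = [1, 0] ⊗ [3, 8] ⊗ [3, -2] + [0, 1] ⊗ [3, 4] ⊗ [3, -2], so rank(T) ≤ 2.
These bounds meet, so rank(T) = 2.

2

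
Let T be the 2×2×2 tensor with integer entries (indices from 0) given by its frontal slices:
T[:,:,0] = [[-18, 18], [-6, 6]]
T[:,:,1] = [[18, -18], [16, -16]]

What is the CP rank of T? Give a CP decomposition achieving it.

Lower bound: the mode-3 unfolding of T (rows indexed by k, columns by (i,j) = (0,0), (0,1), (1,0), (1,1)) is [[-18, 18, -6, 6], [18, -18, 16, -16]].
There the 2×2 minor on rows k ∈ {0, 1}, columns (i,j) ∈ {(0,0), (1,0)} is det [[-18, -6], [18, 16]] = -180 ≠ 0, so this unfolding has rank ≥ 2; CP rank is at least every unfolding rank, so rank(T) ≥ 2. (This is only a lower bound: in general the CP rank may exceed every unfolding rank, so we still need to exhibit 2 rank-1 terms summing to T.)
Upper bound — finding two terms. Every mode-2 slice of T is a multiple of one matrix: T[:,j,:] = b[j]·M with b = (1, -1) and M = [[-18, 18], [-6, 16]] (rows indexed by i, columns by k). So it suffices to write M as a sum of two rank-1 matrices.
Splitting M by its rows (i = 0, 1), M = (1, 0)(-18, 18)ᵀ + (0, 1)(-6, 16)ᵀ.
Hence T = (1, 0) ⊗ (1, -1) ⊗ (-18, 18) + (0, 1) ⊗ (1, -1) ⊗ (-6, 16), so rank(T) ≤ 2.
These bounds meet, so rank(T) = 2.

rank(T) = 2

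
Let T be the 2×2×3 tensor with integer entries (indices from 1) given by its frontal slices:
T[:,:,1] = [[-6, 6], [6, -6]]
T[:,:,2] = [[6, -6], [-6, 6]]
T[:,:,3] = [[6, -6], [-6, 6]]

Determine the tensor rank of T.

Lower bound: T ≠ 0 (e.g. T[1,1,1] = -6), so rank(T) ≥ 1.
Upper bound: if T = a ⊗ b ⊗ c then every fibre of T is a multiple of the corresponding factor, so read the factors off the fibres through the nonzero entry T[1,1,1] = -6.
The mode-1 fibre T[:,1,1] = [-6, 6] gives a = [1, -1] (primitive direction); the mode-2 fibre T[1,:,1] = [-6, 6] gives b = [1, -1]; then c[k] = T[1,1,k] / (a[1]·b[1]) = [-6, 6, 6] / 1 = [-6, 6, 6].
Expanding [1, -1] ⊗ [1, -1] ⊗ [-6, 6, 6] reproduces all 12 entries of T, so T = [1, -1] ⊗ [1, -1] ⊗ [-6, 6, 6] and rank(T) ≤ 1.
These bounds meet, so rank(T) = 1.
Check entry T[2,1,1] = 6: (-1)·(1)·(-6) = 6.

1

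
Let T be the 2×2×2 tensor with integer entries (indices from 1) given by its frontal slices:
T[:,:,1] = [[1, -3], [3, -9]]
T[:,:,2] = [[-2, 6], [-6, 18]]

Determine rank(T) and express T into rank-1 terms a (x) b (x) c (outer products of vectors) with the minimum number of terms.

rank(T) = 1

Lower bound: T ≠ 0 (e.g. T[1,1,1] = 1), so rank(T) ≥ 1.
Upper bound: if T = a (x) b (x) c then every fibre of T is a multiple of the corresponding factor, so read the factors off the fibres through the nonzero entry T[1,1,1] = 1.
The mode-1 fibre T[:,1,1] = [1, 3] gives a = [1, 3] (primitive direction); the mode-2 fibre T[1,:,1] = [1, -3] gives b = [1, -3]; then c[k] = T[1,1,k] / (a[1]·b[1]) = [1, -2] / 1 = [1, -2].
Expanding [1, 3] (x) [1, -3] (x) [1, -2] reproduces all 8 entries of T, so T = [1, 3] (x) [1, -3] (x) [1, -2] and rank(T) ≤ 1.
These bounds meet, so rank(T) = 1.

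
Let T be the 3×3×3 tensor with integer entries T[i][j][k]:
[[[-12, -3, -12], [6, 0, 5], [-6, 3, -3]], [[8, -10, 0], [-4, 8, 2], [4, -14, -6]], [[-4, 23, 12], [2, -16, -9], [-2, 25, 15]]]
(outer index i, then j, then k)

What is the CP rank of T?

2

Lower bound: the mode-1 unfolding of T (rows indexed by i, columns by (j,k) = (0,0), (0,1), (0,2), (1,0), (1,1), (1,2), (2,0), (2,1), (2,2)) is [[-12, -3, -12, 6, 0, 5, -6, 3, -3], [8, -10, 0, -4, 8, 2, 4, -14, -6], [-4, 23, 12, 2, -16, -9, -2, 25, 15]].
There the 2×2 minor on rows i ∈ {0, 1}, columns (j,k) ∈ {(0,0), (0,1)} is det [[-12, -3], [8, -10]] = 144 ≠ 0, so this unfolding has rank ≥ 2; CP rank is at least every unfolding rank, so rank(T) ≥ 2. (This is only a lower bound: in general the CP rank may exceed every unfolding rank, so we still need to exhibit 2 rank-1 terms summing to T.)
Upper bound — finding two terms. Write S_k = T[:,:,k] for the frontal slices: S₀ = [[-12, 6, -6], [8, -4, 4], [-4, 2, -2]], S₁ = [[-3, 0, 3], [-10, 8, -14], [23, -16, 25]], S₂ = [[-12, 5, -3], [0, 2, -6], [12, -9, 15]].
If T = a₁ ⊗ b₁ ⊗ c₁ + a₂ ⊗ b₂ ⊗ c₂ then each S_k = c₁[k]·a₁b₁ᵀ + c₂[k]·a₂b₂ᵀ. S₀ and S₁ are linearly independent, so a₁b₁ᵀ and a₂b₂ᵀ must span the same plane of matrices: they are the rank-1 matrices of the form x·S₀ + y·S₁.
The 2×2 minor of x·S₀ + y·S₁ on rows {0,1}, columns {0,1} is −24·xy − 24·y² = (-24)·(y)(x + y), vanishing at (x:y) = (1:0) and (1:-1).
M₁ = S₀ = [[-12, 6, -6], [8, -4, 4], [-4, 2, -2]] = (-2)·[3, -2, 1][2, -1, 1]ᵀ and M₂ = S₀ − S₁ = [[-9, 6, -9], [18, -12, 18], [-27, 18, -27]] = (-3)·[1, -2, 3][3, -2, 3]ᵀ, so take a₁ = [3, -2, 1], b₁ = [2, -1, 1], a₂ = [1, -2, 3], b₂ = [3, -2, 3].
Each slice is an integer combination of E₁ = a₁b₁ᵀ and E₂ = a₂b₂ᵀ: S₀ = −2·E₁, S₁ = −2·E₁ + 3·E₂, S₂ = −3·E₁ + 2·E₂; reading off coefficients, c₁ = [-2, -2, -3] and c₂ = [0, 3, 2].
Hence T = [3, -2, 1] ⊗ [2, -1, 1] ⊗ [-2, -2, -3] + [1, -2, 3] ⊗ [3, -2, 3] ⊗ [0, 3, 2], so rank(T) ≤ 2.
These bounds meet, so rank(T) = 2.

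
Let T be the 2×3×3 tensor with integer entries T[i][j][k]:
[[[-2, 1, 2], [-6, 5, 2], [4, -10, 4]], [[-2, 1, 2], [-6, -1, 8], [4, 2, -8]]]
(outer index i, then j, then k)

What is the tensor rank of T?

3

Lower bound: the mode-3 unfolding of T (rows indexed by k, columns by (i,j) = (0,0), (0,1), (0,2), (1,0), (1,1), (1,2)) is [[-2, -6, 4, -2, -6, 4], [1, 5, -10, 1, -1, 2], [2, 2, 4, 2, 8, -8]].
There the 3×3 minor on rows k ∈ {0, 1, 2}, columns (i,j) ∈ {(0,0), (0,1), (0,2)} is det [[-2, -6, 4], [1, 5, -10], [2, 2, 4]] = 32 ≠ 0, so this unfolding has rank ≥ 3; CP rank is at least every unfolding rank, so rank(T) ≥ 3. (This is only a lower bound: in general the CP rank may exceed every unfolding rank, so we still need to exhibit 3 rank-1 terms summing to T.)
Upper bound: T is a sum of 3 rank-1 terms, T = [1, 1] ⊗ [0, 1, 0] ⊗ [-4, 0, 4] + [1, 1] ⊗ [1, 1, -2] ⊗ [-2, 1, 2] + [2, -1] ⊗ [0, 1, -2] ⊗ [0, 2, -2] (written with every a and b primitive with positive leading entry and the scale carried by c; CP decompositions are not unique, and this one is verified by expanding entrywise), so rank(T) ≤ 3.
These bounds meet, so rank(T) = 3.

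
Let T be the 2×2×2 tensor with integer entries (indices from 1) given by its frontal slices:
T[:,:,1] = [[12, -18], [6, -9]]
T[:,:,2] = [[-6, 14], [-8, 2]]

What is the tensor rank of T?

Lower bound: the mode-2 unfolding of T (rows indexed by j, columns by (i,k) = (1,1), (1,2), (2,1), (2,2)) is [[12, -6, 6, -8], [-18, 14, -9, 2]].
There the 2×2 minor on rows j ∈ {1, 2}, columns (i,k) ∈ {(1,1), (1,2)} is det [[12, -6], [-18, 14]] = 60 ≠ 0, so this unfolding has rank ≥ 2; CP rank is at least every unfolding rank, so rank(T) ≥ 2. (Flattening ranks never certify an upper bound on CP rank; for that we must actually write T with 2 rank-1 terms.)
Upper bound — finding two terms. Write S_k = T[:,:,k] for the frontal slices: S₁ = [[12, -18], [6, -9]], S₂ = [[-6, 14], [-8, 2]].
If T = a₁ ∘ b₁ ∘ c₁ + a₂ ∘ b₂ ∘ c₂ then each S_k = c₁[k]·a₁b₁ᵀ + c₂[k]·a₂b₂ᵀ. S₁ and S₂ are linearly independent, so a₁b₁ᵀ and a₂b₂ᵀ must span the same plane of matrices: they are the rank-1 matrices of the form x·S₁ + y·S₂.
det(x·S₁ + y·S₂) is −150·xy + 100·y² = (-50)·(3·x − 2·y)(y), vanishing at (x:y) = (2:3) and (1:0).
M₁ = 2·S₁ + 3·S₂ = [[6, 6], [-12, -12]] = 6·[1, -2][1, 1]ᵀ and M₂ = S₁ = [[12, -18], [6, -9]] = 3·[2, 1][2, -3]ᵀ, so take a₁ = [1, -2], b₁ = [1, 1], a₂ = [2, 1], b₂ = [2, -3].
Each slice is an integer combination of E₁ = a₁b₁ᵀ and E₂ = a₂b₂ᵀ: S₁ = 3·E₂, S₂ = 2·E₁ − 2·E₂; reading off coefficients, c₁ = [0, 2] and c₂ = [3, -2].
Hence T = [1, -2] ∘ [1, 1] ∘ [0, 2] + [2, 1] ∘ [2, -3] ∘ [3, -2], so rank(T) ≤ 2.
These bounds meet, so rank(T) = 2.
Check entry T[1,1,2] = -6: (1)·(1)·(2) + (2)·(2)·(-2) = -6.

2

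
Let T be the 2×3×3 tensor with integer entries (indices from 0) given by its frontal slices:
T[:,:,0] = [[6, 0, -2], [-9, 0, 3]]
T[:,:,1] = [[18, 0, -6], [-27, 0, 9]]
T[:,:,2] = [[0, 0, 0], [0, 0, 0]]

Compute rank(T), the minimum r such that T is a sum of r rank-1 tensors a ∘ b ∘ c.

Lower bound: T ≠ 0 (e.g. T[0,0,0] = 6), so rank(T) ≥ 1.
Upper bound: the mode-1 fibre T[:,0,0] = [6, -9] gives a = [2, -3] (primitive direction); the mode-2 fibre T[0,:,0] = [6, 0, -2] gives b = [3, 0, -1]; then c[k] = T[0,0,k] / (a[0]·b[0]) = [6, 18, 0] / 6 = [1, 3, 0].
Expanding [2, -3] ∘ [3, 0, -1] ∘ [1, 3, 0] reproduces all 18 entries of T, so T = [2, -3] ∘ [3, 0, -1] ∘ [1, 3, 0] and rank(T) ≤ 1.
These bounds meet, so rank(T) = 1.

1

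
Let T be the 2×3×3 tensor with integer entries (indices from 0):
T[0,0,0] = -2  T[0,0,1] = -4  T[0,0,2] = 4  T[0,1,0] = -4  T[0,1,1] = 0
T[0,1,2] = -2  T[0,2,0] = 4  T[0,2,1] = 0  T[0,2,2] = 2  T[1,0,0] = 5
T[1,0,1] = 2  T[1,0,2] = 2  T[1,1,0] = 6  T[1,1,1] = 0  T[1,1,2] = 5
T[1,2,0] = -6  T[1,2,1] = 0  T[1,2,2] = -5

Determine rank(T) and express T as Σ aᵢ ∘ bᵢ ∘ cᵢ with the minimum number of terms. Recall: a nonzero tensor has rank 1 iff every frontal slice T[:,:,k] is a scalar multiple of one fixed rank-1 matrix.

rank(T) = 3

Lower bound: the mode-3 unfolding of T (rows indexed by k, columns by (i,j) = (0,0), (0,1), (0,2), (1,0), (1,1), (1,2)) is [[-2, -4, 4, 5, 6, -6], [-4, 0, 0, 2, 0, 0], [4, -2, 2, 2, 5, -5]].
There the 3×3 minor on rows k ∈ {0, 1, 2}, columns (i,j) ∈ {(0,0), (0,1), (1,0)} is det [[-2, -4, 5], [-4, 0, 2], [4, -2, 2]] = -32 ≠ 0, so this unfolding has rank ≥ 3; CP rank is at least every unfolding rank, so rank(T) ≥ 3. (This is only a lower bound: in general the CP rank may exceed every unfolding rank, so we still need to exhibit 3 rank-1 terms summing to T.)
Upper bound: T is a sum of 3 rank-1 terms, T = [0, 1] ∘ [1, 1, -1] ∘ [4, 0, 4] + [2, -1] ∘ [0, 1, -1] ∘ [-2, 0, -1] + [2, -1] ∘ [1, 0, 0] ∘ [-1, -2, 2] (one valid choice — decompositions are not unique — normalised so each a, b is primitive with positive first nonzero entry; check it by expanding all entries), so rank(T) ≤ 3.
These bounds meet, so rank(T) = 3.
Check entry T[0,1,0] = -4: (0)·(1)·(4) + (2)·(1)·(-2) + (2)·(0)·(-1) = -4.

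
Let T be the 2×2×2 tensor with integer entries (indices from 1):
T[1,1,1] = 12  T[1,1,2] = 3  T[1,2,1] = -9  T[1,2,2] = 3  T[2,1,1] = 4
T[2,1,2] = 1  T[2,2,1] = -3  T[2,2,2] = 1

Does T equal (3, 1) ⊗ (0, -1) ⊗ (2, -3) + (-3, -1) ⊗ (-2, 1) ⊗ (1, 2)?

Reconstruct entry (1,1,1) from the claimed factors: Σₗ aₗ[1]bₗ[1]cₗ[1] = (3)·(0)·(2) + (-3)·(-2)·(1) = 6, but T[1,1,1] = 12. The claim is false.

No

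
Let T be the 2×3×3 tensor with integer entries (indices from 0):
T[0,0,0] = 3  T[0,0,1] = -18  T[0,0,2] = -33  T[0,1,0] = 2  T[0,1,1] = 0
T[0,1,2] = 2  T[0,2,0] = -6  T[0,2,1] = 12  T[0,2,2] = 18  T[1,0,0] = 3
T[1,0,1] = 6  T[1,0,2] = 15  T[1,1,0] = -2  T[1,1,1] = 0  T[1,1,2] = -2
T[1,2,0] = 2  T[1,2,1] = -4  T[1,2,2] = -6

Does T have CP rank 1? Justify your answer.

No

The mode-3 unfolding of T (rows indexed by k, columns by (i,j) = (0,0), (0,1), (0,2), (1,0), (1,1), (1,2)) is [[3, 2, -6, 3, -2, 2], [-18, 0, 12, 6, 0, -4], [-33, 2, 18, 15, -2, -6]].
There the 2×2 minor on rows k ∈ {0, 1}, columns (i,j) ∈ {(0,0), (0,1)} is det [[3, 2], [-18, 0]] = 36 ≠ 0, so this unfolding has rank ≥ 2; CP rank is at least every unfolding rank, so rank(T) ≥ 2.
In particular rank(T) ≥ 2 > 1, so T is not rank-1.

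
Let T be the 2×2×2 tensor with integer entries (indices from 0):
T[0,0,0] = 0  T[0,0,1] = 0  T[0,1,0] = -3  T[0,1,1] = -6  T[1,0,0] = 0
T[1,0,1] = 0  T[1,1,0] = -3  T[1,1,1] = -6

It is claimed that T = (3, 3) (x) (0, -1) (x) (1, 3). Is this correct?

Reconstruct entry (0,1,1) from the claimed factors: Σₗ aₗ[0]bₗ[1]cₗ[1] = (3)·(-1)·(3) = -9, but T[0,1,1] = -6. The claim is false.

No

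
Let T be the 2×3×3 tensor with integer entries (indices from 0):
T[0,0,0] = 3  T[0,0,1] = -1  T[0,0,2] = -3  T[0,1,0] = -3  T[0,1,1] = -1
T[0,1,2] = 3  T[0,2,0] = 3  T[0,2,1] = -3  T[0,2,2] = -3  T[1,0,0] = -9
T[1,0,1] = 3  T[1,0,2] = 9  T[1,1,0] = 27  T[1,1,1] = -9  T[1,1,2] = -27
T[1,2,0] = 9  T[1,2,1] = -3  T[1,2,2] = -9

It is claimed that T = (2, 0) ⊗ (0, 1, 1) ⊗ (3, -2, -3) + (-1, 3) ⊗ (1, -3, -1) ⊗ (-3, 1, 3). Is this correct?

Yes

Reconstruct entrywise from the claimed factors. For example, T[1,0,0] = -9 and Σₗ aₗ[1]bₗ[0]cₗ[0] = (0)·(0)·(3) + (3)·(1)·(-3) = -9; checking all 18 entries, every one matches. The claim holds.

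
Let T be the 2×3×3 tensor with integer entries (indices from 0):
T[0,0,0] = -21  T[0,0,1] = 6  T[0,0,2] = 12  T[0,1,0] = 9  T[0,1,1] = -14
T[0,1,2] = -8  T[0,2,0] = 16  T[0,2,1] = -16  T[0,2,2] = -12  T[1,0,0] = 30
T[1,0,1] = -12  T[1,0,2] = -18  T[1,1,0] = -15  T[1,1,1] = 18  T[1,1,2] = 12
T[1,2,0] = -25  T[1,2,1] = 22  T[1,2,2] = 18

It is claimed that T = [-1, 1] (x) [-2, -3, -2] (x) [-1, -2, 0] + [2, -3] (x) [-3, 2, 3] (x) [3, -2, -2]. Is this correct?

Reconstruct entry (0,0,0) from the claimed factors: Σₗ aₗ[0]bₗ[0]cₗ[0] = (-1)·(-2)·(-1) + (2)·(-3)·(3) = -20, but T[0,0,0] = -21. The claim is false.

No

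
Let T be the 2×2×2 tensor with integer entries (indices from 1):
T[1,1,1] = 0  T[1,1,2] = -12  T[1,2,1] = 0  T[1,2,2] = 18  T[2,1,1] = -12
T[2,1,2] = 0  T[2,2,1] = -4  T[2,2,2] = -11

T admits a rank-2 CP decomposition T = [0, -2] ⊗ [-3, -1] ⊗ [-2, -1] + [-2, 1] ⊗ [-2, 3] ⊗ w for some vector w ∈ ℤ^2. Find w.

w = [0, -3]

Subtract the known terms from T to get the rank-1 residual R = [-2, 1] ⊗ [-2, 3] ⊗ w, so R[i,j,k] = a[i]·b[j]·w[k]. Pick indices with nonzero a[1]·b[1] = (-2)·(-2) = 4. Only the fibre through (1,1,·) is needed: R[1,1,:] = T[1,1,:] − Σₗ aₗ[1]bₗ[1]cₗ = [0, -12] − (0)·(-3)·[-2, -1] = [0, -12]. Then w[k] = R[1,1,k] / 4 for each k, giving w = [0, -12] / 4 = [0, -3].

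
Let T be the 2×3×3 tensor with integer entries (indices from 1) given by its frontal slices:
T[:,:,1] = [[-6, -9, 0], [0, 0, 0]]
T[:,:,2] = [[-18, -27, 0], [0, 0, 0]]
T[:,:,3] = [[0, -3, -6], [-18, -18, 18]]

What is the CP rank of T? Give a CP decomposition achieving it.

rank(T) = 2

Lower bound: the mode-1 unfolding of T (rows indexed by i, columns by (j,k) = (1,1), (1,2), (1,3), (2,1), (2,2), (2,3), (3,1), (3,2), (3,3)) is [[-6, -18, 0, -9, -27, -3, 0, 0, -6], [0, 0, -18, 0, 0, -18, 0, 0, 18]].
There the 2×2 minor on rows i ∈ {1, 2}, columns (j,k) ∈ {(1,1), (1,3)} is det [[-6, 0], [0, -18]] = 108 ≠ 0, so this unfolding has rank ≥ 2; CP rank is at least every unfolding rank, so rank(T) ≥ 2. (Unfolding ranks only ever bound the CP rank from below — rank(T) can be strictly larger than all of them — so the matching upper bound has to come from an explicit 2-term decomposition.)
Upper bound — finding two terms. Write S_k = T[:,:,k] for the frontal slices: S₁ = [[-6, -9, 0], [0, 0, 0]], S₂ = [[-18, -27, 0], [0, 0, 0]], S₃ = [[0, -3, -6], [-18, -18, 18]].
If T = a₁ ⊗ b₁ ⊗ c₁ + a₂ ⊗ b₂ ⊗ c₂ then each S_k = c₁[k]·a₁b₁ᵀ + c₂[k]·a₂b₂ᵀ. S₁ and S₃ are linearly independent, so a₁b₁ᵀ and a₂b₂ᵀ must span the same plane of matrices: they are the rank-1 matrices of the form x·S₁ + y·S₃.
The 2×2 minor of x·S₁ + y·S₃ on rows {1,2}, columns {1,2} is −54·xy − 54·y² = (-54)·(y)(x + y), vanishing at (x:y) = (1:0) and (1:-1).
M₁ = S₁ = [[-6, -9, 0], [0, 0, 0]] = (-3)·[1, 0][2, 3, 0]ᵀ and M₂ = S₁ − S₃ = [[-6, -6, 6], [18, 18, -18]] = (-6)·[1, -3][1, 1, -1]ᵀ, so take a₁ = [1, 0], b₁ = [2, 3, 0], a₂ = [1, -3], b₂ = [1, 1, -1].
Each slice is an integer combination of E₁ = a₁b₁ᵀ and E₂ = a₂b₂ᵀ: S₁ = −3·E₁, S₂ = −9·E₁, S₃ = −3·E₁ + 6·E₂; reading off coefficients, c₁ = [-3, -9, -3] and c₂ = [0, 0, 6].
Hence T = [1, 0] ⊗ [2, 3, 0] ⊗ [-3, -9, -3] + [1, -3] ⊗ [1, 1, -1] ⊗ [0, 0, 6], so rank(T) ≤ 2.
These bounds meet, so rank(T) = 2.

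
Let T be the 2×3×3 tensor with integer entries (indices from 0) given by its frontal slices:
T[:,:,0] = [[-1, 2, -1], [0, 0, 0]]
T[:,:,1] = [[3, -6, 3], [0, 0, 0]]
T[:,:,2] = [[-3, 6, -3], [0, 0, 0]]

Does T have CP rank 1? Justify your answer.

If T = a ⊗ b ⊗ c then every fibre of T is a multiple of the corresponding factor, so read the factors off the fibres through the nonzero entry T[0,0,0] = -1.
The mode-1 fibre T[:,0,0] = [-1, 0] gives a = (1, 0) (primitive direction); the mode-2 fibre T[0,:,0] = [-1, 2, -1] gives b = (1, -2, 1); then c[k] = T[0,0,k] / (a[0]·b[0]) = [-1, 3, -3] / 1 = (-1, 3, -3).
Expanding (1, 0) ⊗ (1, -2, 1) ⊗ (-1, 3, -3) reproduces all 18 entries of T, so T = (1, 0) ⊗ (1, -2, 1) ⊗ (-1, 3, -3) and rank(T) ≤ 1.
Equivalently every frontal slice T[:,:,k] is c[k] times the rank-1 matrix (1, 0) ⊗ (1, -2, 1). So T has rank 1 (it is nonzero).

Yes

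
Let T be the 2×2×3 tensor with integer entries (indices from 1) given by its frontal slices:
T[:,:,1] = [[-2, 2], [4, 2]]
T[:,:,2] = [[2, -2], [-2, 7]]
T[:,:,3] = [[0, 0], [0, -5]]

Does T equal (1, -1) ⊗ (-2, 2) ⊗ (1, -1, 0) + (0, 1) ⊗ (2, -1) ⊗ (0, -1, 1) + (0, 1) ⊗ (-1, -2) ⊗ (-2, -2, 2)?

Reconstruct entrywise from the claimed factors. For example, T[1,1,3] = 0 and Σₗ aₗ[1]bₗ[1]cₗ[3] = (1)·(-2)·(0) + (0)·(2)·(1) + (0)·(-1)·(2) = 0; checking all 12 entries, every one matches. The claim holds.

Yes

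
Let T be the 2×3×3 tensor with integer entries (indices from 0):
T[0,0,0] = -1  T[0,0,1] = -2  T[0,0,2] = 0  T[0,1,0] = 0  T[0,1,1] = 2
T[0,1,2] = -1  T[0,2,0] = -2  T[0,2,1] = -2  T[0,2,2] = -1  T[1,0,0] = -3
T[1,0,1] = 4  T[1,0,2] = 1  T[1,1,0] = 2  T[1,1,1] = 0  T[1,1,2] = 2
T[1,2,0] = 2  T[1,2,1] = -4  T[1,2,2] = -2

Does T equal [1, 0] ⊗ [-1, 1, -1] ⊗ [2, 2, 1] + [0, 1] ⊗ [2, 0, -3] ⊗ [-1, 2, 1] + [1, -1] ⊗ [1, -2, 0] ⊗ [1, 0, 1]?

No

Reconstruct entry (1,2,0) from the claimed factors: Σₗ aₗ[1]bₗ[2]cₗ[0] = (0)·(-1)·(2) + (1)·(-3)·(-1) + (-1)·(0)·(1) = 3, but T[1,2,0] = 2. The claim is false.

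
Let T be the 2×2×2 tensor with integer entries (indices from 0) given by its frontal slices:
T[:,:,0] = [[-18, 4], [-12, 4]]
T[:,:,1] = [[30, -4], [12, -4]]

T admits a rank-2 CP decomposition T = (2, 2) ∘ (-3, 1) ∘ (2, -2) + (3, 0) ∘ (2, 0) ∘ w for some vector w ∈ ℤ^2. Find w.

Subtract the known terms from T to get the rank-1 residual R = (3, 0) ∘ (2, 0) ∘ w, so R[i,j,k] = a[i]·b[j]·w[k]. Pick indices with nonzero a[0]·b[0] = (3)·(2) = 6. Only the fibre through (0,0,·) is needed: R[0,0,:] = T[0,0,:] − Σₗ aₗ[0]bₗ[0]cₗ = [-18, 30] − (2)·(-3)·(2, -2) = [-6, 18]. Then w[k] = R[0,0,k] / 6 for each k, giving w = [-6, 18] / 6 = (-1, 3).

w = (-1, 3)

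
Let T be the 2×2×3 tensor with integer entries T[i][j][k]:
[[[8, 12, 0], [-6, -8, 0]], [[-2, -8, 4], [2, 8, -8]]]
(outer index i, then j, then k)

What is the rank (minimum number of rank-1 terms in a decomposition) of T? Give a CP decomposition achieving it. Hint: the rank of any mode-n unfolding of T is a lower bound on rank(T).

rank(T) = 3

Lower bound: the mode-3 unfolding of T (rows indexed by k, columns by (i,j) = (0,0), (0,1), (1,0), (1,1)) is [[8, -6, -2, 2], [12, -8, -8, 8], [0, 0, 4, -8]].
There the 3×3 minor on rows k ∈ {0, 1, 2}, columns (i,j) ∈ {(0,0), (0,1), (1,0)} is det [[8, -6, -2], [12, -8, -8], [0, 0, 4]] = 32 ≠ 0, so this unfolding has rank ≥ 3; CP rank is at least every unfolding rank, so rank(T) ≥ 3. (Flattening ranks never certify an upper bound on CP rank; for that we must actually write T with 3 rank-1 terms.)
Upper bound: T is a sum of 3 rank-1 terms, T = (0, 1) ⊗ (1, -2) ⊗ (-2, -4, 4) + (1, -1) ⊗ (2, -1) ⊗ (2, 4, 0) + (1, 1) ⊗ (1, -1) ⊗ (4, 4, 0) (one valid choice — decompositions are not unique — normalised so each a, b is primitive with positive first nonzero entry; check it by expanding all entries), so rank(T) ≤ 3.
These bounds meet, so rank(T) = 3.
Check entry T[1,0,1] = -8: (1)·(1)·(-4) + (-1)·(2)·(4) + (1)·(1)·(4) = -8.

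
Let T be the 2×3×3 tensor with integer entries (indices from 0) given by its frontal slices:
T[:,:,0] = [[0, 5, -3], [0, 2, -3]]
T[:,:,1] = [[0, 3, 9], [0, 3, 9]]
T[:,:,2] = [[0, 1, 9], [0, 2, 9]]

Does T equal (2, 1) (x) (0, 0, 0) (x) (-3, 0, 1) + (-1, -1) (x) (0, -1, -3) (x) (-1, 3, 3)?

Reconstruct entry (0,1,0) from the claimed factors: Σₗ aₗ[0]bₗ[1]cₗ[0] = (2)·(0)·(-3) + (-1)·(-1)·(-1) = -1, but T[0,1,0] = 5. The claim is false.

No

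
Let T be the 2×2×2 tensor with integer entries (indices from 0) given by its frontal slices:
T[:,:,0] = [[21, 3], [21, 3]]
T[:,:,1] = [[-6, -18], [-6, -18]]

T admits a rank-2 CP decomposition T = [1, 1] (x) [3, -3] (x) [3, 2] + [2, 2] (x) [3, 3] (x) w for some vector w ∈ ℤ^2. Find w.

w = [2, -2]

Subtract the known terms from T to get the rank-1 residual R = [2, 2] (x) [3, 3] (x) w, so R[i,j,k] = a[i]·b[j]·w[k]. Pick indices with nonzero a[0]·b[0] = (2)·(3) = 6. Only the fibre through (0,0,·) is needed: R[0,0,:] = T[0,0,:] − Σₗ aₗ[0]bₗ[0]cₗ = [21, -6] − (1)·(3)·[3, 2] = [12, -12]. Then w[k] = R[0,0,k] / 6 for each k, giving w = [12, -12] / 6 = [2, -2].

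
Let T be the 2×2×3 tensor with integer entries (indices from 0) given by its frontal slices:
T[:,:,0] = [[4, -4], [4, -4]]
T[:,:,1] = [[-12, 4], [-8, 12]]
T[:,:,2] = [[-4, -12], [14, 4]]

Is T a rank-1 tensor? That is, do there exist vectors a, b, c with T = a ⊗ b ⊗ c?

The mode-3 unfolding of T (rows indexed by k, columns by (i,j) = (0,0), (0,1), (1,0), (1,1)) is [[4, -4, 4, -4], [-12, 4, -8, 12], [-4, -12, 14, 4]].
There the 3×3 minor on rows k ∈ {0, 1, 2}, columns (i,j) ∈ {(0,0), (0,1), (1,0)} is det [[4, -4, 4], [-12, 4, -8], [-4, -12, 14]] = -320 ≠ 0, so this unfolding has rank ≥ 3; CP rank is at least every unfolding rank, so rank(T) ≥ 3.
In particular rank(T) ≥ 3 > 1, so T is not rank-1.

No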